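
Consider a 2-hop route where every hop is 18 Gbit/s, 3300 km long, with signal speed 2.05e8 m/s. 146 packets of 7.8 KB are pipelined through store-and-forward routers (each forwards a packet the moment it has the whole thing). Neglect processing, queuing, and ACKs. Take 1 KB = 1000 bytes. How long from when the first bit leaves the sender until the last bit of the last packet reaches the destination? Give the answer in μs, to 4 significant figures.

Per-hop transmission t_tx = L/R = 62400/18000000000 = 3.46667 μs.
Per-hop propagation t_prop = 3300000/2.05e+08 = 16097.6 μs.
Pipeline fill: first packet needs 2·t_tx to clear all hops; remaining 145 packets each add one t_tx.
Total = (2+146-1)·t_tx + 2·t_prop = 147·3.46667 + 2·16097.6 = 32700 μs.

32700 μs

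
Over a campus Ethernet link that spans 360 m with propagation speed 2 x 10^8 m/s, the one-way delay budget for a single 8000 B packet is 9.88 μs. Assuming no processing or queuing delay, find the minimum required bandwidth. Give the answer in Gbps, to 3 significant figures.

7.92 Gbps

L = 64000 bits.
Propagation delay = 360 / 200000000 = 1.8 μs.
Transmission budget = 9.88 − 1.8 = 8.08 μs.
R ≥ L / t_tx = 64000 bits / 8.08e-06 s = 7.92 Gbps.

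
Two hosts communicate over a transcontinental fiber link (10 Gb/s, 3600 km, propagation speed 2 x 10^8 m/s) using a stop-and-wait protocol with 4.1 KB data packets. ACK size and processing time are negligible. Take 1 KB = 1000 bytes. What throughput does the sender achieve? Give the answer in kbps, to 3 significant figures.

911 kbps

t_tx = L/R = 32800/10000000000 = 3.28e-06 s.
t_prop = 3600000/200000000 = 0.018 s; RTT = 0.036 s.
Cycle = t_tx + RTT = 0.0360033 s.
Throughput = L / cycle = 32800 / 0.0360033 = 911 kbps.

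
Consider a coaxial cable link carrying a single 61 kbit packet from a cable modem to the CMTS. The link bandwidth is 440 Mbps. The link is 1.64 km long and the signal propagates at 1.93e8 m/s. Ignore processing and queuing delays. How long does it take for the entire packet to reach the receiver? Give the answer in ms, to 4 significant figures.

L = 61000 bits.
Transmission delay = L/R = 61000 / 440000000 = 0.138636 ms.
Propagation delay = d/s = 1640 m / 193000000 m/s = 0.00849741 ms.
Total = 0.1471 ms.

0.1471 ms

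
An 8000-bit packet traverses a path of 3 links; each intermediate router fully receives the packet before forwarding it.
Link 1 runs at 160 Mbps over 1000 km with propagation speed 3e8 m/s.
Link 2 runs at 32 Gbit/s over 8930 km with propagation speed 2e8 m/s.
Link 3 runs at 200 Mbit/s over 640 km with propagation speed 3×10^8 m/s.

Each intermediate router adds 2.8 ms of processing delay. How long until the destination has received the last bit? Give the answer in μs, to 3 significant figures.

Transmission delays (L/R per hop): 50, 0.25, 40 μs; sum = 90.25 μs.
Propagation delays (d/s per hop): 3333.33, 44650, 2133.33 μs; sum = 50116.7 μs.
Processing at 2 router(s): 2 × 2.8 ms = 5600 μs.
End-to-end = 55800 μs.

55800 μs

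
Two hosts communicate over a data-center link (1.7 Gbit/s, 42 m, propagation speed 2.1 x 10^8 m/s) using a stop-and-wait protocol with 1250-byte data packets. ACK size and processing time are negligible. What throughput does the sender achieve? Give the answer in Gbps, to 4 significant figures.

t_tx = L/R = 10000/1700000000 = 5.88235e-06 s.
t_prop = 42/210000000 = 2e-07 s; RTT = 4e-07 s.
Cycle = t_tx + RTT = 6.28235e-06 s.
Throughput = L / cycle = 10000 / 6.28235e-06 = 1.592 Gbps.

1.592 Gbps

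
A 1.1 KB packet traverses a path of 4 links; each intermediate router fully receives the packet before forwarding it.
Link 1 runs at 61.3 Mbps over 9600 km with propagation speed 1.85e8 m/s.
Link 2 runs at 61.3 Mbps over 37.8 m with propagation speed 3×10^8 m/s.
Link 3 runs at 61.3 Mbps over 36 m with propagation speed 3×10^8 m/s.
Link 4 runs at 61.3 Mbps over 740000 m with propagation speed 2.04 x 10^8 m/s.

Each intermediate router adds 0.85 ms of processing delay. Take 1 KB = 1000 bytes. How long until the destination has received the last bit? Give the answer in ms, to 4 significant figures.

58.64 ms

L = 8800 bits.
Transmission delay per hop = L/R = 8800/61300000 = 0.143556 ms; 4 hops → 0.574225 ms.
Propagation delays (d/s per hop): 51.8919, 0.000126, 0.00012, 3.62745 ms; sum = 55.5196 ms.
Processing at 3 router(s): 3 × 0.85 ms = 2.55 ms.
End-to-end = 58.64 ms.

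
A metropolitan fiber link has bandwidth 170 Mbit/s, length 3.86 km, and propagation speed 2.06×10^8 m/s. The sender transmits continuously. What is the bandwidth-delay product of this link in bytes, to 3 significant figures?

398 bytes

Propagation delay = 3860 / 206000000 = 1.87379e-05 s.
BDP = R × t_prop = 170000000 × 1.87379e-05 = 3185.44 bits.
In bytes: 3185.44/8 = 398 bytes.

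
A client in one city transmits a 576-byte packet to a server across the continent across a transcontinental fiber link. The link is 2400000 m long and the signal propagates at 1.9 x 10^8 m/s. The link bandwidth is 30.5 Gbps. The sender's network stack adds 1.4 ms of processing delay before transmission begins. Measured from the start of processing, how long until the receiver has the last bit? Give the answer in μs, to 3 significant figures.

14000 μs

L = 576 × 8 = 4608 bits.
Transmission delay = L/R = 4608 / 30500000000 = 0.151082 μs.
Propagation delay = d/s = 2400000 m / 190000000 m/s = 12631.6 μs.
Plus processing delay 1.4 ms = 1400 μs.
Total = 14000 μs.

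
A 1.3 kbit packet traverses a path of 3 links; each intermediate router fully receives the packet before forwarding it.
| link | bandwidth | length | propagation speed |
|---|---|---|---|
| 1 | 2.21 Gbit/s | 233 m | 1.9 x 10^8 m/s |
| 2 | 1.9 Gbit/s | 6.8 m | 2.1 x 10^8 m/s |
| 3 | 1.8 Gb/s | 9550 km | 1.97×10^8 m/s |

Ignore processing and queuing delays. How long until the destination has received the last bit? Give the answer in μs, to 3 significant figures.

L = 1300 bits.
Transmission delays (L/R per hop): 0.588235, 0.684211, 0.722222 μs; sum = 1.99467 μs.
Propagation delays (d/s per hop): 1.22632, 0.032381, 48477.2 μs; sum = 48478.4 μs.
End-to-end = 48500 μs.

48500 μs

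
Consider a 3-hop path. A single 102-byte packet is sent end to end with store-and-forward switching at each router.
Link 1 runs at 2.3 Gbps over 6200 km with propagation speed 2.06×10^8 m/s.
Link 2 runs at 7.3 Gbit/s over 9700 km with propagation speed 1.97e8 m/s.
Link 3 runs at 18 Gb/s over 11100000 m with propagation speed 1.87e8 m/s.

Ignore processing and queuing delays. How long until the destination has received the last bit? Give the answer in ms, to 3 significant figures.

L = 102 × 8 = 816 bits.
Transmission delays (L/R per hop): 0.000354783, 0.000111781, 4.53333e-05 ms; sum = 0.000511897 ms.
Propagation delays (d/s per hop): 30.0971, 49.2386, 59.3583 ms; sum = 138.694 ms.
End-to-end = 139 ms.

139 ms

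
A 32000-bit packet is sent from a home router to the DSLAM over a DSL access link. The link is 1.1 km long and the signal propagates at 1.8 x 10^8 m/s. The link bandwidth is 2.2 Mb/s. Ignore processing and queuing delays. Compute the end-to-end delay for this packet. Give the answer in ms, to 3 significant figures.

14.6 ms

Transmission delay = L/R = 32000 / 2200000 = 14.5455 ms.
Propagation delay = d/s = 1100 m / 180000000 m/s = 0.00611111 ms.
Total = 14.6 ms.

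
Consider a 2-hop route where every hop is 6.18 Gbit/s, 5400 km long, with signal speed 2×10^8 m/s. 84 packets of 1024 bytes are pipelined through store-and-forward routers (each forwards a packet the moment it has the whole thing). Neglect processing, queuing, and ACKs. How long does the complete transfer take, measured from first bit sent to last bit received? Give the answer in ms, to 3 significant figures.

54.1 ms

Per-hop transmission t_tx = L/R = 8192/6180000000 = 0.00132557 ms.
Per-hop propagation t_prop = 5400000/200000000 = 27 ms.
Pipeline fill: first packet needs 2·t_tx to clear all hops; remaining 83 packets each add one t_tx.
Total = (2+84-1)·t_tx + 2·t_prop = 85·0.00132557 + 2·27 = 54.1 ms.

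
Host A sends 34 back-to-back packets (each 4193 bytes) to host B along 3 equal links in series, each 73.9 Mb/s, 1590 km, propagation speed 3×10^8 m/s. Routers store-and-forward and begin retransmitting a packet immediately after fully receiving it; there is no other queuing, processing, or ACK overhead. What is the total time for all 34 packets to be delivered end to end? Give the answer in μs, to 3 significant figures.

32200 μs

Per-hop transmission t_tx = L/R = 33544/73900000 = 453.911 μs.
Per-hop propagation t_prop = 1590000/300000000 = 5300 μs.
Pipeline fill: first packet needs 3·t_tx to clear all hops; remaining 33 packets each add one t_tx.
Total = (3+34-1)·t_tx + 3·t_prop = 36·453.911 + 3·5300 = 32200 μs.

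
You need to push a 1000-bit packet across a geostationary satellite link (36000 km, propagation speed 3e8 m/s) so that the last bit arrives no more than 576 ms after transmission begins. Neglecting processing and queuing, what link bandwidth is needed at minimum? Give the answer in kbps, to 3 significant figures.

Propagation delay = 36000000 / 300000000 = 120 ms.
Transmission budget = 576 − 120 = 456 ms.
R ≥ L / t_tx = 1000 bits / 0.456 s = 2.19 kbps.

2.19 kbps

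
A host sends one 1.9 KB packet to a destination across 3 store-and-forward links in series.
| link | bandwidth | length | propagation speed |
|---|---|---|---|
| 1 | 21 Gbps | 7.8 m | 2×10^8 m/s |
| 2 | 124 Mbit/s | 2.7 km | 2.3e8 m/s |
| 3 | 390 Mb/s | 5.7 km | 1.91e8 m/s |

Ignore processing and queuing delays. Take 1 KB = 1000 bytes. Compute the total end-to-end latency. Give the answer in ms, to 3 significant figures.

L = 15200 bits.
Transmission delays (L/R per hop): 0.00072381, 0.122581, 0.0389744 ms; sum = 0.162279 ms.
Propagation delays (d/s per hop): 3.9e-05, 0.0117391, 0.0298429 ms; sum = 0.0416211 ms.
End-to-end = 0.204 ms.

0.204 ms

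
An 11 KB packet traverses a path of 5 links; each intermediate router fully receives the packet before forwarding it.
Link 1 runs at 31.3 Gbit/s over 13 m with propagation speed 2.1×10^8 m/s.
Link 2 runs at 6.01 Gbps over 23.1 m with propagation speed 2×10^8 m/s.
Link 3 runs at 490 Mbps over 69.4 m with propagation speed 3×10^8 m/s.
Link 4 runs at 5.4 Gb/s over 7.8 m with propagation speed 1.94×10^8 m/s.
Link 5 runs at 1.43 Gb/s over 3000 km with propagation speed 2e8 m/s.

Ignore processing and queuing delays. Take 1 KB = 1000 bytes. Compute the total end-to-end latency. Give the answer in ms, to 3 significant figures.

15.3 ms

L = 88000 bits.
Transmission delays (L/R per hop): 0.0028115, 0.0146423, 0.179592, 0.0162963, 0.0615385 ms; sum = 0.27488 ms.
Propagation delays (d/s per hop): 6.19048e-05, 0.0001155, 0.000231333, 4.02062e-05, 15 ms; sum = 15.0004 ms.
End-to-end = 15.3 ms.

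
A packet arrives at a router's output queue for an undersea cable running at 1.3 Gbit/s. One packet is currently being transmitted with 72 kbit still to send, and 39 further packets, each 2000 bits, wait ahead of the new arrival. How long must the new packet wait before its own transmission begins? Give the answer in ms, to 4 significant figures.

Each queued packet: L/R = 2000/1300000000 = 0.00153846 ms.
39 queued → 0.06 ms.
Plus remaining 72000 bits of current packet: 0.0553846 ms.
Queuing delay = 0.1154 ms.

0.1154 ms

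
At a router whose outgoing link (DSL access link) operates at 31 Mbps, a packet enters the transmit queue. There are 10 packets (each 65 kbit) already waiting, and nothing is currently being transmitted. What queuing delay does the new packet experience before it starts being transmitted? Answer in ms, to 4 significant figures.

Each queued packet: L/R = 65000/31000000 = 2.09677 ms.
10 queued → 20.9677 ms.
Queuing delay = 20.97 ms.

20.97 ms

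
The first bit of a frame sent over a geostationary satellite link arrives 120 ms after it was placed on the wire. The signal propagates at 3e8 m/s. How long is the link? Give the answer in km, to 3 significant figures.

d = s × t_prop = 300000000 × 0.12 = 36000 km.

36000 km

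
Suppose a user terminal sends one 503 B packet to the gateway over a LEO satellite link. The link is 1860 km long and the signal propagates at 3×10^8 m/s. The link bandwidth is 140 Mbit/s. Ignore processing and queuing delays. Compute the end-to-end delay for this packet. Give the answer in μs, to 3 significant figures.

6230 μs

L = 503 × 8 = 4024 bits.
Transmission delay = L/R = 4024 / 140000000 = 28.7429 μs.
Propagation delay = d/s = 1860000 m / 300000000 m/s = 6200 μs.
Total = 6230 μs.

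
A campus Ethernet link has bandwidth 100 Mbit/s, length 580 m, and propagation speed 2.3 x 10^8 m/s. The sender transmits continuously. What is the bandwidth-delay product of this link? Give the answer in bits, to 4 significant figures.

252.2 bits

Propagation delay = 580 / 2.3e+08 = 2.52174e-06 s.
BDP = R × t_prop = 100000000 × 2.52174e-06 = 252.174 bits.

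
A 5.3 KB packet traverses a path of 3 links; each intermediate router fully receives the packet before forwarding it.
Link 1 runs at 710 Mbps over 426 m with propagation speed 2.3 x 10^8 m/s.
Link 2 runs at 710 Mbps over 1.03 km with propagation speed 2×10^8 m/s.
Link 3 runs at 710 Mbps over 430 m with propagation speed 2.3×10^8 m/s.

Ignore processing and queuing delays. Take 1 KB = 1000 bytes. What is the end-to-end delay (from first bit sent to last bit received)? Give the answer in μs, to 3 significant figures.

L = 42400 bits.
Transmission delay per hop = L/R = 42400/710000000 = 59.7183 μs; 3 hops → 179.155 μs.
Propagation delays (d/s per hop): 1.85217, 5.15, 1.86957 μs; sum = 8.87174 μs.
End-to-end = 188 μs.

188 μs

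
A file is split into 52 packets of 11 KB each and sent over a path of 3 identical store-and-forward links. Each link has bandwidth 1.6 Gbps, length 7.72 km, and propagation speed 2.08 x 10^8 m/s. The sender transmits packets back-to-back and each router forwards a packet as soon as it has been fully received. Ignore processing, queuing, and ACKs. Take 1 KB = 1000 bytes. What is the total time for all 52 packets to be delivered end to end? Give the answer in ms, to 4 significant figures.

Per-hop transmission t_tx = L/R = 88000/1600000000 = 0.055 ms.
Per-hop propagation t_prop = 7720/208000000 = 0.0371154 ms.
Pipeline fill: first packet needs 3·t_tx to clear all hops; remaining 51 packets each add one t_tx.
Total = (3+52-1)·t_tx + 3·t_prop = 54·0.055 + 3·0.0371154 = 3.081 ms.

3.081 ms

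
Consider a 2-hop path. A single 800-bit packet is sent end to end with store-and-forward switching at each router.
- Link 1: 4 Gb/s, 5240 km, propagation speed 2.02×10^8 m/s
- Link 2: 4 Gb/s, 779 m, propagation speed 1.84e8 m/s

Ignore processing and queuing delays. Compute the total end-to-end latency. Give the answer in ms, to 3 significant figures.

25.9 ms

Transmission delay per hop = L/R = 800/4000000000 = 0.0002 ms; 2 hops → 0.0004 ms.
Propagation delays (d/s per hop): 25.9406, 0.0042337 ms; sum = 25.9448 ms.
End-to-end = 25.9 ms.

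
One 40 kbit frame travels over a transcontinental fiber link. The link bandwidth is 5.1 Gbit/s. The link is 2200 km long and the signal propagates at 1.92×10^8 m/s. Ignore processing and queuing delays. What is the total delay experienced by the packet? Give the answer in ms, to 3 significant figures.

11.5 ms

L = 40000 bits.
Transmission delay = L/R = 40000 / 5100000000 = 0.00784314 ms.
Propagation delay = d/s = 2200000 m / 192000000 m/s = 11.4583 ms.
Total = 11.5 ms.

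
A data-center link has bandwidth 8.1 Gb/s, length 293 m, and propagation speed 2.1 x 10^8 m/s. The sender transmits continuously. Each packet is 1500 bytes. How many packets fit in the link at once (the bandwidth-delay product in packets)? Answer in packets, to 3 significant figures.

0.942 packets

Propagation delay = 293 / 210000000 = 1.39524e-06 s.
BDP = R × t_prop = 8100000000 × 1.39524e-06 = 11301.4 bits.
In packets of 12000 bits: 0.942 packets.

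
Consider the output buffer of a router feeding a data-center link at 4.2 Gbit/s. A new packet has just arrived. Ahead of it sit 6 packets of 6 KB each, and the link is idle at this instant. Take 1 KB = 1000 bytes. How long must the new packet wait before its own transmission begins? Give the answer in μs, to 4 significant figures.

68.57 μs

Each queued packet: L/R = 48000/4200000000 = 11.4286 μs.
6 queued → 68.5714 μs.
Queuing delay = 68.57 μs.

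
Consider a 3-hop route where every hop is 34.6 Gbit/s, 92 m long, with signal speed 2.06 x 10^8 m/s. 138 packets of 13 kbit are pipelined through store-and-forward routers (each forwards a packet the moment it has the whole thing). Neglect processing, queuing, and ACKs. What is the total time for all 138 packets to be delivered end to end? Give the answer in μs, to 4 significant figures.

53.94 μs

Per-hop transmission t_tx = L/R = 13000/34600000000 = 0.375723 μs.
Per-hop propagation t_prop = 92/206000000 = 0.446602 μs.
Pipeline fill: first packet needs 3·t_tx to clear all hops; remaining 137 packets each add one t_tx.
Total = (3+138-1)·t_tx + 3·t_prop = 140·0.375723 + 3·0.446602 = 53.94 μs.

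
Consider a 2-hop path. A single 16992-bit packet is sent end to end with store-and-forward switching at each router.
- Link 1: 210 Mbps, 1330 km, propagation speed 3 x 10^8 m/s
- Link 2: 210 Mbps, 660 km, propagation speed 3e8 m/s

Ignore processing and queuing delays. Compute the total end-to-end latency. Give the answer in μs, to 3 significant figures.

Transmission delay per hop = L/R = 16992/210000000 = 80.9143 μs; 2 hops → 161.829 μs.
Propagation delays (d/s per hop): 4433.33, 2200 μs; sum = 6633.33 μs.
End-to-end = 6800 μs.

6800 μs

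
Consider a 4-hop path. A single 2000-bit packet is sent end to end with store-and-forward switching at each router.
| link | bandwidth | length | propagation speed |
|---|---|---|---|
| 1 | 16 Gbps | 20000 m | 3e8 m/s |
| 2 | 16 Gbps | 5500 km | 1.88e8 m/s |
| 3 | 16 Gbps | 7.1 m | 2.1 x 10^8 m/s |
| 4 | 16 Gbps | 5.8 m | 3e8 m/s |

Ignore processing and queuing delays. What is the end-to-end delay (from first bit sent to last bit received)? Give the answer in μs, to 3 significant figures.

Transmission delay per hop = L/R = 2000/16000000000 = 0.125 μs; 4 hops → 0.5 μs.
Propagation delays (d/s per hop): 66.6667, 29255.3, 0.0338095, 0.0193333 μs; sum = 29322 μs.
End-to-end = 29300 μs.

29300 μs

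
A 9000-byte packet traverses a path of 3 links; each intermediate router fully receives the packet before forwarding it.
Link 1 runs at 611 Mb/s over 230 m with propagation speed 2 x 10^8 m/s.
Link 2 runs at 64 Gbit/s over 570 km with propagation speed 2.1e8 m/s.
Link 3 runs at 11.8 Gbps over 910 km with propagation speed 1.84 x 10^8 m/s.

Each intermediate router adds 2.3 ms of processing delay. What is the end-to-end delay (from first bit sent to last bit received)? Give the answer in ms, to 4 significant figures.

12.39 ms

L = 9000 × 8 = 72000 bits.
Transmission delays (L/R per hop): 0.11784, 0.001125, 0.00610169 ms; sum = 0.125066 ms.
Propagation delays (d/s per hop): 0.00115, 2.71429, 4.94565 ms; sum = 7.66109 ms.
Processing at 2 router(s): 2 × 2.3 ms = 4.6 ms.
End-to-end = 12.39 ms.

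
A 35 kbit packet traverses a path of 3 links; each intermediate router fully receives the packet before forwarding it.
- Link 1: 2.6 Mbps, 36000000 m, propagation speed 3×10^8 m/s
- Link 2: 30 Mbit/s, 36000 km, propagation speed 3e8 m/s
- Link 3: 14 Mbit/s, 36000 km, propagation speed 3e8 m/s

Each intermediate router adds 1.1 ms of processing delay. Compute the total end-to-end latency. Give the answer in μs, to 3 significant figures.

379000 μs

L = 35000 bits.
Transmission delays (L/R per hop): 13461.5, 1166.67, 2500 μs; sum = 17128.2 μs.
Propagation delays (d/s per hop): 120000, 120000, 120000 μs; sum = 360000 μs.
Processing at 2 router(s): 2 × 1.1 ms = 2200 μs.
End-to-end = 379000 μs.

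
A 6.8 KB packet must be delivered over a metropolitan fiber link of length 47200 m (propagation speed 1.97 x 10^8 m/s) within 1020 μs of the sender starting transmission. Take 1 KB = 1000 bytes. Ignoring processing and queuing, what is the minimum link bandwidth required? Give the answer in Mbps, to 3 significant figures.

69.7 Mbps

L = 54400 bits.
Propagation delay = 47200 / 197000000 = 239.594 μs.
Transmission budget = 1020 − 239.594 = 780.406 μs.
R ≥ L / t_tx = 54400 bits / 0.000780406 s = 69.7 Mbps.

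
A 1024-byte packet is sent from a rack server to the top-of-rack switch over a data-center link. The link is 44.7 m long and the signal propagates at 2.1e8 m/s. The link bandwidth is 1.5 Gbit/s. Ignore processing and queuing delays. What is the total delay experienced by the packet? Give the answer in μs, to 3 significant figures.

5.67 μs

L = 1024 × 8 = 8192 bits.
Transmission delay = L/R = 8192 / 1500000000 = 5.46133 μs.
Propagation delay = d/s = 44.7 m / 210000000 m/s = 0.212857 μs.
Total = 5.67 μs.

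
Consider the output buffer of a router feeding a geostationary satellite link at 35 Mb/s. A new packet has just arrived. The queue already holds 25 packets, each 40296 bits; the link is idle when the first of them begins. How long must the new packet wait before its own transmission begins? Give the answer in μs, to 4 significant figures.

28780 μs

Each queued packet: L/R = 40296/35000000 = 1151.31 μs.
25 queued → 28782.9 μs.
Queuing delay = 28780 μs.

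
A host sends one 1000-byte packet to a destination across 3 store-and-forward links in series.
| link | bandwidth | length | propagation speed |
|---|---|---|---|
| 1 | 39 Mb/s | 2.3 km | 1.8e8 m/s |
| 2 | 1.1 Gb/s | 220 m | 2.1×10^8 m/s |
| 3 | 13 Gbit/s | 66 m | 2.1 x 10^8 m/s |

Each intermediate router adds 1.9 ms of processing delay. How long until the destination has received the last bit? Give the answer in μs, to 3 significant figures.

L = 1000 × 8 = 8000 bits.
Transmission delays (L/R per hop): 205.128, 7.27273, 0.615385 μs; sum = 213.016 μs.
Propagation delays (d/s per hop): 12.7778, 1.04762, 0.314286 μs; sum = 14.1397 μs.
Processing at 2 router(s): 2 × 1.9 ms = 3800 μs.
End-to-end = 4030 μs.

4030 μs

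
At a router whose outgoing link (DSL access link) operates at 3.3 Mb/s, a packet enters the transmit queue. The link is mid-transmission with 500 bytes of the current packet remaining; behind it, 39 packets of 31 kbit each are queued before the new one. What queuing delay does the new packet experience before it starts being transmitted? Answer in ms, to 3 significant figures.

Each queued packet: L/R = 31000/3300000 = 9.39394 ms.
39 queued → 366.364 ms.
Plus remaining 4000 bits of current packet: 1.21212 ms.
Queuing delay = 368 ms.

368 ms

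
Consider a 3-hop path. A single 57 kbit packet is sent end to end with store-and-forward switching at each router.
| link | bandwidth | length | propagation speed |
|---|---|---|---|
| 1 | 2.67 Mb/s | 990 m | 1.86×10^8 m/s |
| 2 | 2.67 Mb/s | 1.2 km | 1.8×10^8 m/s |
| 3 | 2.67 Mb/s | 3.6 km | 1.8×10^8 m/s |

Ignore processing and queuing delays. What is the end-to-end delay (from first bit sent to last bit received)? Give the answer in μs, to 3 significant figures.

64100 μs

L = 57000 bits.
Transmission delay per hop = L/R = 57000/2670000 = 21348.3 μs; 3 hops → 64044.9 μs.
Propagation delays (d/s per hop): 5.32258, 6.66667, 20 μs; sum = 31.9892 μs.
End-to-end = 64100 μs.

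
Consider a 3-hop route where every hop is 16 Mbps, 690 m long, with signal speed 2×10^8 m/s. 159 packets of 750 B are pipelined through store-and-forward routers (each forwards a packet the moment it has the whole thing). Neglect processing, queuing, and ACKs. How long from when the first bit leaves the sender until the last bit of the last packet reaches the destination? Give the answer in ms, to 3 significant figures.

Per-hop transmission t_tx = L/R = 6000/16000000 = 0.375 ms.
Per-hop propagation t_prop = 690/200000000 = 0.00345 ms.
Pipeline fill: first packet needs 3·t_tx to clear all hops; remaining 158 packets each add one t_tx.
Total = (3+159-1)·t_tx + 3·t_prop = 161·0.375 + 3·0.00345 = 60.4 ms.

60.4 ms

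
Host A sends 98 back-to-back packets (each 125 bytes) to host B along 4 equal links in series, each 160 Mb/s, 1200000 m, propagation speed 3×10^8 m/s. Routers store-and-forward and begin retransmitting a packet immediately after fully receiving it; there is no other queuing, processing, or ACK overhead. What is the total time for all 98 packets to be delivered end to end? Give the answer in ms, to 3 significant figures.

Per-hop transmission t_tx = L/R = 1000/160000000 = 0.00625 ms.
Per-hop propagation t_prop = 1200000/300000000 = 4 ms.
Pipeline fill: first packet needs 4·t_tx to clear all hops; remaining 97 packets each add one t_tx.
Total = (4+98-1)·t_tx + 4·t_prop = 101·0.00625 + 4·4 = 16.6 ms.

16.6 ms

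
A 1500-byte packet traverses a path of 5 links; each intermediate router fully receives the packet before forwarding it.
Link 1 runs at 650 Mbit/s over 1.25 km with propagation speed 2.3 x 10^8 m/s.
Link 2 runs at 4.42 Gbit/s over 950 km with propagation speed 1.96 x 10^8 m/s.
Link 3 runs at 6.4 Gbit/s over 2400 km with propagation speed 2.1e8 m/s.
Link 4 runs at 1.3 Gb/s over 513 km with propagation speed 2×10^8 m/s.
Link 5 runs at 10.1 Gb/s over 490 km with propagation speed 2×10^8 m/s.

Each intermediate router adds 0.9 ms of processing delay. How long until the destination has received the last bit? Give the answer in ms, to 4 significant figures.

24.93 ms

L = 1500 × 8 = 12000 bits.
Transmission delays (L/R per hop): 0.0184615, 0.00271493, 0.001875, 0.00923077, 0.00118812 ms; sum = 0.0334704 ms.
Propagation delays (d/s per hop): 0.00543478, 4.84694, 11.4286, 2.565, 2.45 ms; sum = 21.2959 ms.
Processing at 4 router(s): 4 × 0.9 ms = 3.6 ms.
End-to-end = 24.93 ms.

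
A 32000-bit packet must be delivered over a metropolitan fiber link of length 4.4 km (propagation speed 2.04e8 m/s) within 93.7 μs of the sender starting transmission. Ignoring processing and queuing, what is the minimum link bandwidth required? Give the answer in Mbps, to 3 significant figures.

444 Mbps

Propagation delay = 4400 / 204000000 = 21.5686 μs.
Transmission budget = 93.7 − 21.5686 = 72.1314 μs.
R ≥ L / t_tx = 32000 bits / 7.21314e-05 s = 444 Mbps.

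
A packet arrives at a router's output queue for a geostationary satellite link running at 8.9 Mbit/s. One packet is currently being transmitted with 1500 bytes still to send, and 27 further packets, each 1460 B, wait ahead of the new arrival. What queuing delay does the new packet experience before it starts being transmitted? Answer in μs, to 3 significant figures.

Each queued packet: L/R = 11680/8900000 = 1312.36 μs.
27 queued → 35433.7 μs.
Plus remaining 12000 bits of current packet: 1348.31 μs.
Queuing delay = 36800 μs.

36800 μs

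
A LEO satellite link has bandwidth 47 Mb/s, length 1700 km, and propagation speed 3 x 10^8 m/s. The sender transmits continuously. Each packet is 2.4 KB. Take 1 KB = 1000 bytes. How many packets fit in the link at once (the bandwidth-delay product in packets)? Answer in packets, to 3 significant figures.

13.9 packets

Propagation delay = 1700000 / 300000000 = 0.00566667 s.
BDP = R × t_prop = 47000000 × 0.00566667 = 266333 bits.
In packets of 19200 bits: 13.9 packets.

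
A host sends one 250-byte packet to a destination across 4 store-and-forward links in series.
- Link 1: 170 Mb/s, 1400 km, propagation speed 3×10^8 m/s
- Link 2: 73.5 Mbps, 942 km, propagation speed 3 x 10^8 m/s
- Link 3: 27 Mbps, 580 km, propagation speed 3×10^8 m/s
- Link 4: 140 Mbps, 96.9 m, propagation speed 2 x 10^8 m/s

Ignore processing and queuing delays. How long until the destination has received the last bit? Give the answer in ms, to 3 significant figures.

9.87 ms

L = 250 × 8 = 2000 bits.
Transmission delays (L/R per hop): 0.0117647, 0.0272109, 0.0740741, 0.0142857 ms; sum = 0.127335 ms.
Propagation delays (d/s per hop): 4.66667, 3.14, 1.93333, 0.0004845 ms; sum = 9.74048 ms.
End-to-end = 9.87 ms.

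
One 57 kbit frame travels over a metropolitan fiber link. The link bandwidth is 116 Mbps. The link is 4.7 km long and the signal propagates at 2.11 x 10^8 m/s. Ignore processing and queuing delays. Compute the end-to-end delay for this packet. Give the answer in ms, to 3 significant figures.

L = 57000 bits.
Transmission delay = L/R = 57000 / 116000000 = 0.491379 ms.
Propagation delay = d/s = 4700 m / 211000000 m/s = 0.0222749 ms.
Total = 0.514 ms.

0.514 ms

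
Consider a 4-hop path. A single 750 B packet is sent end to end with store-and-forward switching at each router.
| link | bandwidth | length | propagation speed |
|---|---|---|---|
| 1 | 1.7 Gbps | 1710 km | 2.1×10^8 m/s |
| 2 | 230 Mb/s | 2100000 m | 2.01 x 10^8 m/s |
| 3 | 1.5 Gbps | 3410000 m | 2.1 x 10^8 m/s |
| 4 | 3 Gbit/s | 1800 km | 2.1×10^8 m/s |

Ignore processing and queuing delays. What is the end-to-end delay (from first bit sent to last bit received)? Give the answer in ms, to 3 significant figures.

L = 750 × 8 = 6000 bits.
Transmission delays (L/R per hop): 0.00352941, 0.026087, 0.004, 0.002 ms; sum = 0.0356164 ms.
Propagation delays (d/s per hop): 8.14286, 10.4478, 16.2381, 8.57143 ms; sum = 43.4001 ms.
End-to-end = 43.4 ms.

43.4 ms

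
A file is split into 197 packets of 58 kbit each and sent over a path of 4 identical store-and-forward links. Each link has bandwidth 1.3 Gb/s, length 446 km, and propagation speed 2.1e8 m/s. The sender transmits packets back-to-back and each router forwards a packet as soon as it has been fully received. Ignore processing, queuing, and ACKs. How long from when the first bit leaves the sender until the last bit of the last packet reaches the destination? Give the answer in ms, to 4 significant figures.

17.42 ms

Per-hop transmission t_tx = L/R = 58000/1300000000 = 0.0446154 ms.
Per-hop propagation t_prop = 446000/210000000 = 2.12381 ms.
Pipeline fill: first packet needs 4·t_tx to clear all hops; remaining 196 packets each add one t_tx.
Total = (4+197-1)·t_tx + 4·t_prop = 200·0.0446154 + 4·2.12381 = 17.42 ms.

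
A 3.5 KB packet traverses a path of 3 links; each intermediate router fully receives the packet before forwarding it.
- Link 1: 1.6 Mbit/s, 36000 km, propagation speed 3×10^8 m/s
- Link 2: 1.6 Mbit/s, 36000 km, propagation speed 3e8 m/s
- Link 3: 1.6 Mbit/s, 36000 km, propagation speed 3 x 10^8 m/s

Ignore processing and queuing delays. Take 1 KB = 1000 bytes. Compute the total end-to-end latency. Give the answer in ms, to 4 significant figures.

412.5 ms

L = 28000 bits.
Transmission delay per hop = L/R = 28000/1600000 = 17.5 ms; 3 hops → 52.5 ms.
Propagation delays (d/s per hop): 120, 120, 120 ms; sum = 360 ms.
End-to-end = 412.5 ms.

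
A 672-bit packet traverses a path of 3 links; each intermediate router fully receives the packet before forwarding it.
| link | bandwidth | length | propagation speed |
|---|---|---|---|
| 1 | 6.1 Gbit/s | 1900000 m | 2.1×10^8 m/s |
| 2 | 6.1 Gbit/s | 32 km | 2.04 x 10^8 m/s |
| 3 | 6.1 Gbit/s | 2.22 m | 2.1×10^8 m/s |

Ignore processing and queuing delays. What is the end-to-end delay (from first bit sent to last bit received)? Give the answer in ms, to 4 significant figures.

9.205 ms

Transmission delay per hop = L/R = 672/6100000000 = 0.000110164 ms; 3 hops → 0.000330492 ms.
Propagation delays (d/s per hop): 9.04762, 0.156863, 1.05714e-05 ms; sum = 9.20449 ms.
End-to-end = 9.205 ms.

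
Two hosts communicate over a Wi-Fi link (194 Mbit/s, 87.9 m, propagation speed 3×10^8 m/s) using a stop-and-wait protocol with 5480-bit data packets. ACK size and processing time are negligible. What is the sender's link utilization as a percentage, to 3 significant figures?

98.0 %

t_tx = L/R = 5480/194000000 = 2.82474e-05 s.
t_prop = 87.9/300000000 = 2.93e-07 s; RTT = 5.86e-07 s.
Cycle = t_tx + RTT = 2.88334e-05 s.
Utilization = t_tx / cycle = 2.82474e-05/2.88334e-05 = 98.0 %.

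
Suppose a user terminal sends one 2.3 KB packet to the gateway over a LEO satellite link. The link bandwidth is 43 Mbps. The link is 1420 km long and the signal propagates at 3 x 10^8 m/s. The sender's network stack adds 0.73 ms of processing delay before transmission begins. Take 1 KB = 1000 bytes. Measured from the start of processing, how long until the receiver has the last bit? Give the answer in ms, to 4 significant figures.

L = 18400 bits.
Transmission delay = L/R = 18400 / 43000000 = 0.427907 ms.
Propagation delay = d/s = 1420000 m / 300000000 m/s = 4.73333 ms.
Plus processing delay 0.73 ms = 0.73 ms.
Total = 5.891 ms.

5.891 ms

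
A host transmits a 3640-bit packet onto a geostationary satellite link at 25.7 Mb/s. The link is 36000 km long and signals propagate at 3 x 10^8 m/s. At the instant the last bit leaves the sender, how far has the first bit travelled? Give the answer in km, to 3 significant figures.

42.5 km

t_tx = L/R = 3640/25700000 = 0.000141634 s.
Distance = s × t_tx = 300000000 × 0.000141634 = 42.5 km.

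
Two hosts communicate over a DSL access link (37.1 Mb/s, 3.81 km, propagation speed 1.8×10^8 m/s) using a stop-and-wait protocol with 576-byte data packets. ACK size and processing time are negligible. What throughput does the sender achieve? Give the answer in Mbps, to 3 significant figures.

27.7 Mbps

t_tx = L/R = 4608/37100000 = 0.000124205 s.
t_prop = 3810/180000000 = 2.11667e-05 s; RTT = 4.23333e-05 s.
Cycle = t_tx + RTT = 0.000166538 s.
Throughput = L / cycle = 4608 / 0.000166538 = 27.7 Mbps.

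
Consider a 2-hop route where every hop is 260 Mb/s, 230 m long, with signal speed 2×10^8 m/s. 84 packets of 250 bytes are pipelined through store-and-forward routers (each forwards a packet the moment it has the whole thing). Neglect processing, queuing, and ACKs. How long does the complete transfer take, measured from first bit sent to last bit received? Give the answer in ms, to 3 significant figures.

0.656 ms

Per-hop transmission t_tx = L/R = 2000/260000000 = 0.00769231 ms.
Per-hop propagation t_prop = 230/200000000 = 0.00115 ms.
Pipeline fill: first packet needs 2·t_tx to clear all hops; remaining 83 packets each add one t_tx.
Total = (2+84-1)·t_tx + 2·t_prop = 85·0.00769231 + 2·0.00115 = 0.656 ms.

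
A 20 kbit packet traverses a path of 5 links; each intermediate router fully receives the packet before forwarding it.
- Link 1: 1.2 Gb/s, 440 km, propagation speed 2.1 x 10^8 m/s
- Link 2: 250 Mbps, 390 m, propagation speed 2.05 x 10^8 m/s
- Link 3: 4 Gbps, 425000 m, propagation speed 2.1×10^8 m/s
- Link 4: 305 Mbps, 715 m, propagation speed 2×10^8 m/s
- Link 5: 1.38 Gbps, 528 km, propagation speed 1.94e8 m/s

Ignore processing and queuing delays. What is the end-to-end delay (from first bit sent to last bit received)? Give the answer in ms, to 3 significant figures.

7.03 ms

L = 20000 bits.
Transmission delays (L/R per hop): 0.0166667, 0.08, 0.005, 0.0655738, 0.0144928 ms; sum = 0.181733 ms.
Propagation delays (d/s per hop): 2.09524, 0.00190244, 2.02381, 0.003575, 2.72165 ms; sum = 6.84617 ms.
End-to-end = 7.03 ms.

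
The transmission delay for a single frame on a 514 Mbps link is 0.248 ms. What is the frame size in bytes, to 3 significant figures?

15900 bytes

L = R × t_tx = 514000000 b/s × 0.000248 s = 127472 bits.
In bytes: 127472 / 8 = 15900 bytes.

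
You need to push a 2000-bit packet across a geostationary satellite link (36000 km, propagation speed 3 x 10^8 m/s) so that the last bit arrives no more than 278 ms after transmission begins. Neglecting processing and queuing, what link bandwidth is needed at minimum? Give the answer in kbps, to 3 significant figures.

Propagation delay = 36000000 / 300000000 = 120 ms.
Transmission budget = 278 − 120 = 158 ms.
R ≥ L / t_tx = 2000 bits / 0.158 s = 12.7 kbps.

12.7 kbps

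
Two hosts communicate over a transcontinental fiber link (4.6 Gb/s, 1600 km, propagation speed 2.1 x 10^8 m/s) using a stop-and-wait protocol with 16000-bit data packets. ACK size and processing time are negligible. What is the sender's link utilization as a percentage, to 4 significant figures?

0.02282 %

t_tx = L/R = 16000/4600000000 = 3.47826e-06 s.
t_prop = 1600000/210000000 = 0.00761905 s; RTT = 0.0152381 s.
Cycle = t_tx + RTT = 0.0152416 s.
Utilization = t_tx / cycle = 3.47826e-06/0.0152416 = 0.02282 %.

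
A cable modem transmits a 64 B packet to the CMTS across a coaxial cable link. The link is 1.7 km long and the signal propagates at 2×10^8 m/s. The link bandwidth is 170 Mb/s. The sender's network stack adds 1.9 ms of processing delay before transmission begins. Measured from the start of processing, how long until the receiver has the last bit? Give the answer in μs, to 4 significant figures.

L = 64 × 8 = 512 bits.
Transmission delay = L/R = 512 / 170000000 = 3.01176 μs.
Propagation delay = d/s = 1700 m / 200000000 m/s = 8.5 μs.
Plus processing delay 1.9 ms = 1900 μs.
Total = 1912 μs.

1912 μs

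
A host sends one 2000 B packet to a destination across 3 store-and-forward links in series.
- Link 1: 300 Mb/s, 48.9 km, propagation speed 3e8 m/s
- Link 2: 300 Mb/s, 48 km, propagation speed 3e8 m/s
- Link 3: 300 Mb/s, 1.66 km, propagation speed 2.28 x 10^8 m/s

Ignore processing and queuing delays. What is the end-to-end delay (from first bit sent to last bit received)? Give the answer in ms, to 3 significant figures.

0.490 ms

L = 2000 × 8 = 16000 bits.
Transmission delay per hop = L/R = 16000/300000000 = 0.0533333 ms; 3 hops → 0.16 ms.
Propagation delays (d/s per hop): 0.163, 0.16, 0.0072807 ms; sum = 0.330281 ms.
End-to-end = 0.490 ms.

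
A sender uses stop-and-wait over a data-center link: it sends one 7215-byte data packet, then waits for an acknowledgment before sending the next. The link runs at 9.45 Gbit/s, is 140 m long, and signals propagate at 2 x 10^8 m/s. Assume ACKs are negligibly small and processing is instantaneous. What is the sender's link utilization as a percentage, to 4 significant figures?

81.35 %

t_tx = L/R = 57720/9450000000 = 6.10794e-06 s.
t_prop = 140/200000000 = 7e-07 s; RTT = 1.4e-06 s.
Cycle = t_tx + RTT = 7.50794e-06 s.
Utilization = t_tx / cycle = 6.10794e-06/7.50794e-06 = 81.35 %.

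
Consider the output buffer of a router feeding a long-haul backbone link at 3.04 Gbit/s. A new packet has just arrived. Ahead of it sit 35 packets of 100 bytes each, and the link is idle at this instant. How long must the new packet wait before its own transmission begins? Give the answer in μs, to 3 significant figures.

Each queued packet: L/R = 800/3040000000 = 0.263158 μs.
35 queued → 9.21053 μs.
Queuing delay = 9.21 μs.

9.21 μs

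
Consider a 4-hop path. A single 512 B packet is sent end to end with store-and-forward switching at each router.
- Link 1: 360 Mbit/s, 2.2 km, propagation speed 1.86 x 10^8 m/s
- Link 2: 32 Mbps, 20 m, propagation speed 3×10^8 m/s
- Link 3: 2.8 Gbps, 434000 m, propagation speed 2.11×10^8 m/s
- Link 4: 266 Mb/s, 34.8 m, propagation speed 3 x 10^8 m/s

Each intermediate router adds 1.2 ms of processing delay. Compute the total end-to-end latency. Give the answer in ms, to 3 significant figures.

L = 512 × 8 = 4096 bits.
Transmission delays (L/R per hop): 0.0113778, 0.128, 0.00146286, 0.0153985 ms; sum = 0.156239 ms.
Propagation delays (d/s per hop): 0.011828, 6.66667e-05, 2.05687, 0.000116 ms; sum = 2.06888 ms.
Processing at 3 router(s): 3 × 1.2 ms = 3.6 ms.
End-to-end = 5.83 ms.

5.83 ms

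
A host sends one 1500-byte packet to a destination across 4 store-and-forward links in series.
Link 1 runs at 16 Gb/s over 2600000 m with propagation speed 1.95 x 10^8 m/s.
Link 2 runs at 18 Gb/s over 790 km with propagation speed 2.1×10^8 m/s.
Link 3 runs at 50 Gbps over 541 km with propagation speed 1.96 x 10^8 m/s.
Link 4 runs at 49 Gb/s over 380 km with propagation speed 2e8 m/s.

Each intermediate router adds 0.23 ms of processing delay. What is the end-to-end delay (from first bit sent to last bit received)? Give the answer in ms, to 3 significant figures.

22.4 ms

L = 1500 × 8 = 12000 bits.
Transmission delays (L/R per hop): 0.00075, 0.000666667, 0.00024, 0.000244898 ms; sum = 0.00190156 ms.
Propagation delays (d/s per hop): 13.3333, 3.7619, 2.7602, 1.9 ms; sum = 21.7554 ms.
Processing at 3 router(s): 3 × 0.23 ms = 0.69 ms.
End-to-end = 22.4 ms.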